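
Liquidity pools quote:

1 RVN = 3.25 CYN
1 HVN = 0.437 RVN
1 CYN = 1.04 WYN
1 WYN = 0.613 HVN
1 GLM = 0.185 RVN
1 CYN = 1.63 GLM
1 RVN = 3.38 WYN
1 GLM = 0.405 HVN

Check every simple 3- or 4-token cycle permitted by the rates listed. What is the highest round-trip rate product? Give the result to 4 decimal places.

0.9800

RVN→CYN→GLM→RVN: 3.25 × 1.63 × 0.185 = 0.98004
HVN→RVN→CYN→GLM→HVN: 0.437 × 3.25 × 1.63 × 0.405 = 0.93758
HVN→RVN→WYN→HVN: 0.437 × 3.38 × 0.613 = 0.90544
HVN→RVN→CYN→WYN→HVN: 0.437 × 3.25 × 1.04 × 0.613 = 0.90544
Maximum is RVN→CYN→GLM→RVN at 0.9800; no arbitrage — every cycle loses value.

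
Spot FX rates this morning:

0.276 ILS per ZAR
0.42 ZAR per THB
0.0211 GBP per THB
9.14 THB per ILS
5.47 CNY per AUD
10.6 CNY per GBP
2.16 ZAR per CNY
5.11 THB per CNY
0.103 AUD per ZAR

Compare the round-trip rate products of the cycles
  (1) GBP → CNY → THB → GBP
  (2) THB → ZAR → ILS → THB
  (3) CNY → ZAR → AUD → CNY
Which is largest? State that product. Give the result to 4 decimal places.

(1) 10.6 × 5.11 × 0.0211 = 1.14290
(2) 0.42 × 0.276 × 9.14 = 1.05951
(3) 2.16 × 0.103 × 5.47 = 1.21697
Highest is cycle (3) at 1.2170 (>1, arbitrage).

1.2170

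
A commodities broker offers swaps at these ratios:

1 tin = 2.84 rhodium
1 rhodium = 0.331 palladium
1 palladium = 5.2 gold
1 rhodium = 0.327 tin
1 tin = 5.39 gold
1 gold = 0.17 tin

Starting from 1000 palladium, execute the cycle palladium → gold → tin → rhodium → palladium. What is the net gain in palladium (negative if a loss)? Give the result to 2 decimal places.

-169.00

1000 palladium × 5.2 = 5200 gold
5200 gold × 0.17 = 884 tin
884 tin × 2.84 = 2510.56 rhodium
2510.56 rhodium × 0.331 = 830.99536 palladium
Net change: 830.99536 − 1000 = -169.00464 palladium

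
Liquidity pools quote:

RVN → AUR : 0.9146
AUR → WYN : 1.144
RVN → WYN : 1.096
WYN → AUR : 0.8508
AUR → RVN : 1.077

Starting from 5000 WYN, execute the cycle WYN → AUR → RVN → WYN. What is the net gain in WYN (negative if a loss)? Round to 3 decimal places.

21.388

5000 WYN × 0.8508 = 4254 AUR
4254 AUR × 1.077 = 4581.558 RVN
4581.558 RVN × 1.096 = 5021.387568 WYN
Net change: 5021.387568 − 5000 = 21.387568 WYN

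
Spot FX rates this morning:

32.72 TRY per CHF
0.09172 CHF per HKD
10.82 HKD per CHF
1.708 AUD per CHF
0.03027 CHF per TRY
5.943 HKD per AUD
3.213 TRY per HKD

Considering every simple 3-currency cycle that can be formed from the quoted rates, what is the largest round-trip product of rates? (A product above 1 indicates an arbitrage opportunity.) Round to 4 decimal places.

HKD→TRY→CHF→HKD: 3.213 × 0.03027 × 10.82 = 1.05233
AUD→HKD→CHF→AUD: 5.943 × 0.09172 × 1.708 = 0.93102
Maximum is HKD→TRY→CHF→HKD at 1.0523; arbitrage exists.

1.0523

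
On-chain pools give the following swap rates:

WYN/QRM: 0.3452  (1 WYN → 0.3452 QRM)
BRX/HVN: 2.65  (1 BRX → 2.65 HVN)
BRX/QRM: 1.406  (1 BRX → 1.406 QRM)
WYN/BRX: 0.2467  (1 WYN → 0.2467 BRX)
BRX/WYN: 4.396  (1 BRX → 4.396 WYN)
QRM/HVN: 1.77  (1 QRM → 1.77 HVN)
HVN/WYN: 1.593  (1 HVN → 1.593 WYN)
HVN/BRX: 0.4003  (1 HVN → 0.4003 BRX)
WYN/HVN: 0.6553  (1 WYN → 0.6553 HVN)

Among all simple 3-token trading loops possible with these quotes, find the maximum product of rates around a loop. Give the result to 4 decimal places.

1.1531

BRX→WYN→HVN→BRX: 4.396 × 0.6553 × 0.4003 = 1.15314
BRX→HVN→WYN→BRX: 2.65 × 1.593 × 0.2467 = 1.04143
BRX→QRM→HVN→BRX: 1.406 × 1.77 × 0.4003 = 0.99619
HVN→WYN→QRM→HVN: 1.593 × 0.3452 × 1.77 = 0.97333
Maximum is BRX→WYN→HVN→BRX at 1.1531; arbitrage exists.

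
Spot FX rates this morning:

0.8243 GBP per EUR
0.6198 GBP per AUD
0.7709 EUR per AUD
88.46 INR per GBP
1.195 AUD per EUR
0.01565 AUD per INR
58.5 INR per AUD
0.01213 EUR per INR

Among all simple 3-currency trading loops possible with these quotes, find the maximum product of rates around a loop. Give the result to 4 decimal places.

GBP→INR→EUR→GBP: 88.46 × 0.01213 × 0.8243 = 0.88449
GBP→INR→AUD→GBP: 88.46 × 0.01565 × 0.6198 = 0.85805
AUD→INR→EUR→AUD: 58.5 × 0.01213 × 1.195 = 0.84798
Maximum is GBP→INR→EUR→GBP at 0.8845; no arbitrage — every cycle loses value.

0.8845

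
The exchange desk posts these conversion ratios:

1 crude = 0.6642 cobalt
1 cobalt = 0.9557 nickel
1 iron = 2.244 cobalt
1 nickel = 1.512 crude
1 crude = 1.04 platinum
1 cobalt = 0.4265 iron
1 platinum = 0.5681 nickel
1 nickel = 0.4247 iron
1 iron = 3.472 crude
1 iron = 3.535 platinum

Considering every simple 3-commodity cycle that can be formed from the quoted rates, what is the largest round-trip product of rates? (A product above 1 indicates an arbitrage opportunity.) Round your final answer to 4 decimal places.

iron→crude→cobalt→iron: 3.472 × 0.6642 × 0.4265 = 0.98355
nickel→crude→cobalt→nickel: 1.512 × 0.6642 × 0.9557 = 0.95978
iron→cobalt→nickel→iron: 2.244 × 0.9557 × 0.4247 = 0.91081
nickel→crude→platinum→nickel: 1.512 × 1.04 × 0.5681 = 0.89333
iron→platinum→nickel→iron: 3.535 × 0.5681 × 0.4247 = 0.85290
Maximum is iron→crude→cobalt→iron at 0.9836; no arbitrage — every cycle loses value.

0.9836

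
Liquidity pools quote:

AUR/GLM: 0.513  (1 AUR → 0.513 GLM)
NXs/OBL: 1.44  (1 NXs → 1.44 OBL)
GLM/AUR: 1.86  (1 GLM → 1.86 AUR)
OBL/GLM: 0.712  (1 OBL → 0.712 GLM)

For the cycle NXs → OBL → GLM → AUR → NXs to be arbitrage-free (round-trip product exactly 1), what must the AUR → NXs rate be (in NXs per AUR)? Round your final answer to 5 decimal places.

0.52438

Known legs of the cycle: 1.44 × 0.712 × 1.86 = 1.9070208
For no arbitrage the full-cycle product must be 1, so the missing rate is 1 / 1.9070208 ≈ 0.5243781.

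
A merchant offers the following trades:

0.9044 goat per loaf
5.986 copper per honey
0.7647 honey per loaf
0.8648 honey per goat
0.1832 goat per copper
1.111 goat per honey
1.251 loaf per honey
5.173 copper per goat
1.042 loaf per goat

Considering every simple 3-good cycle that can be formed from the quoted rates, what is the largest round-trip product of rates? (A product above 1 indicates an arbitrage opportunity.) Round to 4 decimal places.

loaf→goat→honey→loaf: 0.9044 × 0.8648 × 1.251 = 0.97844
goat→honey→copper→goat: 0.8648 × 5.986 × 0.1832 = 0.94837
loaf→honey→goat→loaf: 0.7647 × 1.111 × 1.042 = 0.88526
Maximum is loaf→goat→honey→loaf at 0.9784; no arbitrage — every cycle loses value.

0.9784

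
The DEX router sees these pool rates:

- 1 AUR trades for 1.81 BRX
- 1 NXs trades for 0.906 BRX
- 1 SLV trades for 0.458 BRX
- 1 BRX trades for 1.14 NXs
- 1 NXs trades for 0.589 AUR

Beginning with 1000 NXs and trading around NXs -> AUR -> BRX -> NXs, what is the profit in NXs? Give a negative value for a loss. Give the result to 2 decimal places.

215.34

1000 NXs × 0.589 = 589 AUR
589 AUR × 1.81 = 1066.09 BRX
1066.09 BRX × 1.14 = 1215.3426 NXs
Net change: 1215.3426 − 1000 = 215.3426 NXs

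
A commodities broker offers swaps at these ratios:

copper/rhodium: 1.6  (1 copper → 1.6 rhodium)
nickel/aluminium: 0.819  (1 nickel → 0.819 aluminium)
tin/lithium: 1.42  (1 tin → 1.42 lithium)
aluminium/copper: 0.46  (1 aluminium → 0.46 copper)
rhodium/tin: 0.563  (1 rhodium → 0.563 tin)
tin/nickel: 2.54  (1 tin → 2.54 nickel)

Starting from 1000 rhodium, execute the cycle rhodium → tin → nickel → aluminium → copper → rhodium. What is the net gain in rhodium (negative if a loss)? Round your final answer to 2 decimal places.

1000 rhodium × 0.563 = 563 tin
563 tin × 2.54 = 1430.02 nickel
1430.02 nickel × 0.819 = 1171.18638 aluminium
1171.18638 aluminium × 0.46 = 538.7457348 copper
538.7457348 copper × 1.6 = 861.99317568 rhodium
Net change: 861.99317568 − 1000 = -138.00682432 rhodium

-138.01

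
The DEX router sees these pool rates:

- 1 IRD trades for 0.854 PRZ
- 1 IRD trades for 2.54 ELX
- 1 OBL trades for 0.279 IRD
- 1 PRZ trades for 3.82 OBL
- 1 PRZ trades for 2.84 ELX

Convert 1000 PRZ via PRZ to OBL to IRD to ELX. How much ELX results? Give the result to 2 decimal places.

1000 PRZ × 3.82 = 3820 OBL
3820 OBL × 0.279 = 1065.78 IRD
1065.78 IRD × 2.54 = 2707.0812 ELX

2707.08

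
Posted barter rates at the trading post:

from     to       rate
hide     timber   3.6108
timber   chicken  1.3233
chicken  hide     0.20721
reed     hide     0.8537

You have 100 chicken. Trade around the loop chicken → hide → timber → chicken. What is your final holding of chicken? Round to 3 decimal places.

99.008

100 chicken × 0.20721 = 20.721 hide
20.721 hide × 3.6108 = 74.8193868 timber
74.8193868 timber × 1.3233 = 99.00849455244 chicken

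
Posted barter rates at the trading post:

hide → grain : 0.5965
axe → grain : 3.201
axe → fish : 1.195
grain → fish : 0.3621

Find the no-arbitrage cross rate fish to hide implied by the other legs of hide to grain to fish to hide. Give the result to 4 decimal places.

4.6298

Known legs of the cycle: 0.5965 × 0.3621 = 0.21599265
For no arbitrage the full-cycle product must be 1, so the missing rate is 1 / 0.21599265 ≈ 4.629787.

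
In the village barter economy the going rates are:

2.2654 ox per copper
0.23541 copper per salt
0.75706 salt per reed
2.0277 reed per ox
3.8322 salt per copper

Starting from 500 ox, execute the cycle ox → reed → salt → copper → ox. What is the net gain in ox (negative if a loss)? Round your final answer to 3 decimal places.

500 ox × 2.0277 = 1013.85 reed
1013.85 reed × 0.75706 = 767.545281 salt
767.545281 salt × 0.23541 = 180.68783460021 copper
180.68783460021 copper × 2.2654 = 409.330220503315734 ox
Net change: 409.330220503315734 − 500 = -90.669779496684266 ox

-90.670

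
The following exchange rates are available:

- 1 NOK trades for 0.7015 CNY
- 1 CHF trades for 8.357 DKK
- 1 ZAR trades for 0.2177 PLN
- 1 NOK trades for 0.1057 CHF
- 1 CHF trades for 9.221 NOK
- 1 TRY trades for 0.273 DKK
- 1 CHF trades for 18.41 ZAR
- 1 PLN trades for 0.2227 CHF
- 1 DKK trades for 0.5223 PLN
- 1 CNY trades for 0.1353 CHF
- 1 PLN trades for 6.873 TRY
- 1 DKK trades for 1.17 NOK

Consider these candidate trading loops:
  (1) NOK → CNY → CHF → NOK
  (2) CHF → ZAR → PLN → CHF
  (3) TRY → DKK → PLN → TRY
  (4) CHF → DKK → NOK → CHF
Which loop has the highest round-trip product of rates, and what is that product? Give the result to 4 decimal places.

1.0335

(1) 0.7015 × 0.1353 × 9.221 = 0.87519
(2) 18.41 × 0.2177 × 0.2227 = 0.89255
(3) 0.273 × 0.5223 × 6.873 = 0.98001
(4) 8.357 × 1.17 × 0.1057 = 1.03350
Highest is cycle (4) at 1.0335 (>1, arbitrage).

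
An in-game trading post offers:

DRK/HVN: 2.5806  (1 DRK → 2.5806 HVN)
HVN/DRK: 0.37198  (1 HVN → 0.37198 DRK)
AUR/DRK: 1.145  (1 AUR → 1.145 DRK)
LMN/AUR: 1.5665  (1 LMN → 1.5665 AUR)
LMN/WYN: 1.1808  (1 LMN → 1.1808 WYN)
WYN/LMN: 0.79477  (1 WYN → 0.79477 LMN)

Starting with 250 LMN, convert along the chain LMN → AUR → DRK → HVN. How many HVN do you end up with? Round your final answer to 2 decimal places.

250 LMN × 1.5665 = 391.625 AUR
391.625 AUR × 1.145 = 448.410625 DRK
448.410625 DRK × 2.5806 = 1157.168458875 HVN

1157.17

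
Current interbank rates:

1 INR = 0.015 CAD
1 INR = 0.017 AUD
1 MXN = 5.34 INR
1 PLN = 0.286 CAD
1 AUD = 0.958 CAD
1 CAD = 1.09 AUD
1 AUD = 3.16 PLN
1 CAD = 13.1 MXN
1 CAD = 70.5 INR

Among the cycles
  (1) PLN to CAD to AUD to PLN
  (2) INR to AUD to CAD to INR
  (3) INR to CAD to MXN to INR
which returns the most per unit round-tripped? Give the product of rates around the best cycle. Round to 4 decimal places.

(1) 0.286 × 1.09 × 3.16 = 0.98510
(2) 0.017 × 0.958 × 70.5 = 1.14816
(3) 0.015 × 13.1 × 5.34 = 1.04931
Highest is cycle (2) at 1.1482 (>1, arbitrage).

1.1482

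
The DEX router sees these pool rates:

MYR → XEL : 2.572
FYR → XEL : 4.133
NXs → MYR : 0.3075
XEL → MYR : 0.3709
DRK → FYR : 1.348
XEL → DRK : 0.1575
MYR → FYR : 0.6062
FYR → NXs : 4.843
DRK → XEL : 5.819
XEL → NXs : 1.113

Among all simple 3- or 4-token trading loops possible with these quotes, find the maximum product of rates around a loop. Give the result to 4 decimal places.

XEL→MYR→FYR→XEL: 0.3709 × 0.6062 × 4.133 = 0.92926
MYR→FYR→NXs→MYR: 0.6062 × 4.843 × 0.3075 = 0.90277
XEL→NXs→MYR→XEL: 1.113 × 0.3075 × 2.572 = 0.88026
XEL→DRK→FYR→XEL: 0.1575 × 1.348 × 4.133 = 0.87748
XEL→NXs→MYR→FYR→XEL: 1.113 × 0.3075 × 0.6062 × 4.133 = 0.85748
Maximum is XEL→MYR→FYR→XEL at 0.9293; no arbitrage — every cycle loses value.

0.9293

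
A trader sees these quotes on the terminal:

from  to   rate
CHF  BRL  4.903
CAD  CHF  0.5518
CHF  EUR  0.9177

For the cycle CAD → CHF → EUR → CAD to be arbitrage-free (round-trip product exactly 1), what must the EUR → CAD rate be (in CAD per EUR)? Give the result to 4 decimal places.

Known legs of the cycle: 0.5518 × 0.9177 = 0.50638686
For no arbitrage the full-cycle product must be 1, so the missing rate is 1 / 0.50638686 ≈ 1.974775.

1.9748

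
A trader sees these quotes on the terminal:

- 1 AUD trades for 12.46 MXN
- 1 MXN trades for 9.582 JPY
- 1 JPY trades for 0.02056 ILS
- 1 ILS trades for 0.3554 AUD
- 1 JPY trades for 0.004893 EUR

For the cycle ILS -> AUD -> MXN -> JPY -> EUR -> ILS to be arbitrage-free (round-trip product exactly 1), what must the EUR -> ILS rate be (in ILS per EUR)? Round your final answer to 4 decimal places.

Known legs of the cycle: 0.3554 × 12.46 × 9.582 × 0.004893 = 0.207618881990184
For no arbitrage the full-cycle product must be 1, so the missing rate is 1 / 0.207618881990184 ≈ 4.816518.

4.8165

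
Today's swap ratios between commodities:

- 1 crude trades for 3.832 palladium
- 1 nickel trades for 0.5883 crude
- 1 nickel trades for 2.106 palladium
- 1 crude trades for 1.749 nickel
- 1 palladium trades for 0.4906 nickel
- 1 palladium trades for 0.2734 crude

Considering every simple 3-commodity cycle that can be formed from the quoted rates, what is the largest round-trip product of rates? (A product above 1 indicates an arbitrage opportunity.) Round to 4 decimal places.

1.1060

crude→palladium→nickel→crude: 3.832 × 0.4906 × 0.5883 = 1.10599
crude→nickel→palladium→crude: 1.749 × 2.106 × 0.2734 = 1.00704
Maximum is crude→palladium→nickel→crude at 1.1060; arbitrage exists.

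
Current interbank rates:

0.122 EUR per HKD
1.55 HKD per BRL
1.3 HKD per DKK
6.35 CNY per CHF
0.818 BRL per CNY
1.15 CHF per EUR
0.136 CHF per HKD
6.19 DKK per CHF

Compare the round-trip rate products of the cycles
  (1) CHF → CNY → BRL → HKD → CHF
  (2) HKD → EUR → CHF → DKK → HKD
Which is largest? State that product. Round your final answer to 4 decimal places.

1.1290

(1) 6.35 × 0.818 × 1.55 × 0.136 = 1.09496
(2) 0.122 × 1.15 × 6.19 × 1.3 = 1.12899
Highest is cycle (2) at 1.1290 (>1, arbitrage).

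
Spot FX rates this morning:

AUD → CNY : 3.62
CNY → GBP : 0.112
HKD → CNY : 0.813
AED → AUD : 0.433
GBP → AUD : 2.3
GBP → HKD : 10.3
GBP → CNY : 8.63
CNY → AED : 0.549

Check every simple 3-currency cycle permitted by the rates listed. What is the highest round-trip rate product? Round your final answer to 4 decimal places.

0.9379

HKD→CNY→GBP→HKD: 0.813 × 0.112 × 10.3 = 0.93788
CNY→GBP→AUD→CNY: 0.112 × 2.3 × 3.62 = 0.93251
CNY→AED→AUD→CNY: 0.549 × 0.433 × 3.62 = 0.86054
Maximum is HKD→CNY→GBP→HKD at 0.9379; no arbitrage — every cycle loses value.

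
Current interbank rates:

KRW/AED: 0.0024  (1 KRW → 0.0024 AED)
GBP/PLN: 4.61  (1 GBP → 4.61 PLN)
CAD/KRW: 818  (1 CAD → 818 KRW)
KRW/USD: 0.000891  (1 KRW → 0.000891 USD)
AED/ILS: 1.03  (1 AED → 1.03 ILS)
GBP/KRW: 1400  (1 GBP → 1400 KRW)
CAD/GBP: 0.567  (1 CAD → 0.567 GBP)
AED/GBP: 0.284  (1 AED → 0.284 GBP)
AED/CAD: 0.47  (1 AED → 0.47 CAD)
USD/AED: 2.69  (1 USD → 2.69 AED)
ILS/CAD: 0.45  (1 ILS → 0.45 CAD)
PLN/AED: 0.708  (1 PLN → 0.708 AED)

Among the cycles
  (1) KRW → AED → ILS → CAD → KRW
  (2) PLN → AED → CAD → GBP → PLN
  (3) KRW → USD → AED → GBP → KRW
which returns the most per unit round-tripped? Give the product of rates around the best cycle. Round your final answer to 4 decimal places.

0.9530

(1) 0.0024 × 1.03 × 0.45 × 818 = 0.90994
(2) 0.708 × 0.47 × 0.567 × 4.61 = 0.86979
(3) 0.000891 × 2.69 × 0.284 × 1400 = 0.95296
Highest is cycle (3) at 0.9530 (≤1, no arbitrage).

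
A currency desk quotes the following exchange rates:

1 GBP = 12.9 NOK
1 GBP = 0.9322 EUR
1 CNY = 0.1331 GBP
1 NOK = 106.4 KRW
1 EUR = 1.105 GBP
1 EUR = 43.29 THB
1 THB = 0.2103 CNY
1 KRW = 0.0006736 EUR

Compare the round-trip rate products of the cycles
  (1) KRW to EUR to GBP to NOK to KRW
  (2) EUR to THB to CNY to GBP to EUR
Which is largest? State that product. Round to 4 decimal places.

(1) 0.0006736 × 1.105 × 12.9 × 106.4 = 1.02163
(2) 43.29 × 0.2103 × 0.1331 × 0.9322 = 1.12957
Highest is cycle (2) at 1.1296 (>1, arbitrage).

1.1296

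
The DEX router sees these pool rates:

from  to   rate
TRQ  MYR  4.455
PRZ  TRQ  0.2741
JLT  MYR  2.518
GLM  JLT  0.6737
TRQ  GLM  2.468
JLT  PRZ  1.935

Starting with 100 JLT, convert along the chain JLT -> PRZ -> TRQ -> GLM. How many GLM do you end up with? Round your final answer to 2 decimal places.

100 JLT × 1.935 = 193.5 PRZ
193.5 PRZ × 0.2741 = 53.03835 TRQ
53.03835 TRQ × 2.468 = 130.8986478 GLM

130.90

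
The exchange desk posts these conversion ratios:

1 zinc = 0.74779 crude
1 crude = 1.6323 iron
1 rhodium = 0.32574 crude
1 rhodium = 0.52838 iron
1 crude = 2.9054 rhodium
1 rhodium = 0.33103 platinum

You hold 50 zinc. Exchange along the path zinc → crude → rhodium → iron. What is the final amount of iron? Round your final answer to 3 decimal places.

57.399

50 zinc × 0.74779 = 37.3895 crude
37.3895 crude × 2.9054 = 108.6314533 rhodium
108.6314533 rhodium × 0.52838 = 57.398687294654 iron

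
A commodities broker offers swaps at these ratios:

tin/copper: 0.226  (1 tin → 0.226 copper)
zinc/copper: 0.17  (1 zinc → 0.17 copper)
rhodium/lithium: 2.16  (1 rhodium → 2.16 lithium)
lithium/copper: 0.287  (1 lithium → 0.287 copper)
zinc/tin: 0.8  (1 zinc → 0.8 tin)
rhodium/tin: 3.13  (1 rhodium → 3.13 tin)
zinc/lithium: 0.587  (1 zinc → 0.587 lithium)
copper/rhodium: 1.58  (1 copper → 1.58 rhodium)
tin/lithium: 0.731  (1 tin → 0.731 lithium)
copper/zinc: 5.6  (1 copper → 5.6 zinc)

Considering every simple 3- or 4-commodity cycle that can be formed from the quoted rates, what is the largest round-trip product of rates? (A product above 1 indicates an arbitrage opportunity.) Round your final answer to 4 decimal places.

1.1177

rhodium→tin→copper→rhodium: 3.13 × 0.226 × 1.58 = 1.11766
rhodium→tin→lithium→copper→rhodium: 3.13 × 0.731 × 0.287 × 1.58 = 1.03753
tin→copper→zinc→tin: 0.226 × 5.6 × 0.8 = 1.01248
rhodium→lithium→copper→rhodium: 2.16 × 0.287 × 1.58 = 0.97947
copper→zinc→lithium→copper: 5.6 × 0.587 × 0.287 = 0.94343
tin→lithium→copper→zinc→tin: 0.731 × 0.287 × 5.6 × 0.8 = 0.93989
Maximum is rhodium→tin→copper→rhodium at 1.1177; arbitrage exists.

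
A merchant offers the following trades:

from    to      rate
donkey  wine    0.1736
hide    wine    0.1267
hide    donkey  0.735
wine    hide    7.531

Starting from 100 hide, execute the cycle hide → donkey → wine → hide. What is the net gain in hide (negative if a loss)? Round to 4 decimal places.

100 hide × 0.735 = 73.5 donkey
73.5 donkey × 0.1736 = 12.7596 wine
12.7596 wine × 7.531 = 96.0925476 hide
Net change: 96.0925476 − 100 = -3.9074524 hide

-3.9075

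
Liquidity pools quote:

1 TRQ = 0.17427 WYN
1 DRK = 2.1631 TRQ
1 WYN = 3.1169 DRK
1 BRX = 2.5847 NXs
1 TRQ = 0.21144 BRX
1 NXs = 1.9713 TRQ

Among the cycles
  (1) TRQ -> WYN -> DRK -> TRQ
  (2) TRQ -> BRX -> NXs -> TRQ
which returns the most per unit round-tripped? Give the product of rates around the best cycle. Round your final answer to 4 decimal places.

(1) 0.17427 × 3.1169 × 2.1631 = 1.17496
(2) 0.21144 × 2.5847 × 1.9713 = 1.07733
Highest is cycle (1) at 1.1750 (>1, arbitrage).

1.1750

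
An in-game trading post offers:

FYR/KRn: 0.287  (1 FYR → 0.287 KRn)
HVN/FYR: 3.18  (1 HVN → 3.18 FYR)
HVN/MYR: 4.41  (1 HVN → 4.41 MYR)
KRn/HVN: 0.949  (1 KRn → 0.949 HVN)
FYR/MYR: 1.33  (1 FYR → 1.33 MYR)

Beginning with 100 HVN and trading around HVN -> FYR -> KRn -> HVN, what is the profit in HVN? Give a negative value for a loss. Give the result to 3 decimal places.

100 HVN × 3.18 = 318 FYR
318 FYR × 0.287 = 91.266 KRn
91.266 KRn × 0.949 = 86.611434 HVN
Net change: 86.611434 − 100 = -13.388566 HVN

-13.389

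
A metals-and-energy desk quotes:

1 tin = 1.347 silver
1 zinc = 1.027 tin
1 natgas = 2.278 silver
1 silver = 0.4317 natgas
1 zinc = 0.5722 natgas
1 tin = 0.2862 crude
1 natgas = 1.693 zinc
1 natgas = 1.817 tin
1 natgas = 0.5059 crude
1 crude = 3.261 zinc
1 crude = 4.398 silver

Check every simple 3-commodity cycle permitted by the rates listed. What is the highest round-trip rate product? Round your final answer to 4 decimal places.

natgas→tin→silver→natgas: 1.817 × 1.347 × 0.4317 = 1.05659
natgas→crude→silver→natgas: 0.5059 × 4.398 × 0.4317 = 0.96051
tin→crude→zinc→tin: 0.2862 × 3.261 × 1.027 = 0.95850
natgas→crude→zinc→natgas: 0.5059 × 3.261 × 0.5722 = 0.94398
Maximum is natgas→tin→silver→natgas at 1.0566; arbitrage exists.

1.0566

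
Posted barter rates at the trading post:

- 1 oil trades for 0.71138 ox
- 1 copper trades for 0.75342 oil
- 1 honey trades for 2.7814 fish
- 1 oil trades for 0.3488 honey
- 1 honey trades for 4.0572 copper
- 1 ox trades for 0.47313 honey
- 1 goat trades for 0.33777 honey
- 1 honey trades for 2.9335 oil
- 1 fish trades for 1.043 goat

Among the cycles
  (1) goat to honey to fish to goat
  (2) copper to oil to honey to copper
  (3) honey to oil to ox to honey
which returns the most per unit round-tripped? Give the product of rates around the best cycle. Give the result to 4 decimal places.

1.0662

(1) 0.33777 × 2.7814 × 1.043 = 0.97987
(2) 0.75342 × 0.3488 × 4.0572 = 1.06620
(3) 2.9335 × 0.71138 × 0.47313 = 0.98734
Highest is cycle (2) at 1.0662 (>1, arbitrage).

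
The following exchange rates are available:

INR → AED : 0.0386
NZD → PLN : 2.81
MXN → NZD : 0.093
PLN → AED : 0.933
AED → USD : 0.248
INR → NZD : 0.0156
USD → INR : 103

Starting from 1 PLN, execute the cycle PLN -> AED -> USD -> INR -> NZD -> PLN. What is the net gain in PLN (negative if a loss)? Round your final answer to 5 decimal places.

0.04472

1 PLN × 0.933 = 0.933 AED
0.933 AED × 0.248 = 0.231384 USD
0.231384 USD × 103 = 23.832552 INR
23.832552 INR × 0.0156 = 0.3717878112 NZD
0.3717878112 NZD × 2.81 = 1.044723749472 PLN
Net change: 1.044723749472 − 1 = 0.044723749472 PLN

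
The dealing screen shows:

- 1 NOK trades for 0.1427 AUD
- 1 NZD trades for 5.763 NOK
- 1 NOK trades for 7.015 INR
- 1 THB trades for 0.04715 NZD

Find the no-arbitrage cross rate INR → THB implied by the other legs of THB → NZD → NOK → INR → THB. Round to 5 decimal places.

0.52462

Known legs of the cycle: 0.04715 × 5.763 × 7.015 = 1.90615403175
For no arbitrage the full-cycle product must be 1, so the missing rate is 1 / 1.90615403175 ≈ 0.5246166.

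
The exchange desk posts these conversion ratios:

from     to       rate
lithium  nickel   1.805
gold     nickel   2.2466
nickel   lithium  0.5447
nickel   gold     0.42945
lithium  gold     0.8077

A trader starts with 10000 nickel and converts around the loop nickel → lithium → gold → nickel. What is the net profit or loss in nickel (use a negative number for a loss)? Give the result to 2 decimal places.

10000 nickel × 0.5447 = 5447 lithium
5447 lithium × 0.8077 = 4399.5419 gold
4399.5419 gold × 2.2466 = 9884.01083254 nickel
Net change: 9884.01083254 − 10000 = -115.98916746 nickel

-115.99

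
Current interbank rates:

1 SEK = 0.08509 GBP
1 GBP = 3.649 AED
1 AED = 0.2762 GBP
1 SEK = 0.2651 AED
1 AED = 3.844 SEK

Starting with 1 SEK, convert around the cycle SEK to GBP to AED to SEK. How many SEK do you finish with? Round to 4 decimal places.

1 SEK × 0.08509 = 0.08509 GBP
0.08509 GBP × 3.649 = 0.31049341 AED
0.31049341 AED × 3.844 = 1.19353666804 SEK

1.1935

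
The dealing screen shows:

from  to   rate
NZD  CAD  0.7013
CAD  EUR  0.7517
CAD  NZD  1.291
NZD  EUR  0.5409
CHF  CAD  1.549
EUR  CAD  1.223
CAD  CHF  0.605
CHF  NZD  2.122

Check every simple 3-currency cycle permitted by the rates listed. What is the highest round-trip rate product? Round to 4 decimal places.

NZD→CAD→CHF→NZD: 0.7013 × 0.605 × 2.122 = 0.90034
NZD→EUR→CAD→NZD: 0.5409 × 1.223 × 1.291 = 0.85402
Maximum is NZD→CAD→CHF→NZD at 0.9003; no arbitrage — every cycle loses value.

0.9003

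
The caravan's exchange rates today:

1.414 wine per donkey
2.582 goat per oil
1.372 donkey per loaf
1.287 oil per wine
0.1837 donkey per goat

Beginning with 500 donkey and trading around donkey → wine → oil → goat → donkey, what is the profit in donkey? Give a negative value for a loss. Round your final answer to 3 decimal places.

-68.418

500 donkey × 1.414 = 707 wine
707 wine × 1.287 = 909.909 oil
909.909 oil × 2.582 = 2349.385038 goat
2349.385038 goat × 0.1837 = 431.5820314806 donkey
Net change: 431.5820314806 − 500 = -68.4179685194 donkey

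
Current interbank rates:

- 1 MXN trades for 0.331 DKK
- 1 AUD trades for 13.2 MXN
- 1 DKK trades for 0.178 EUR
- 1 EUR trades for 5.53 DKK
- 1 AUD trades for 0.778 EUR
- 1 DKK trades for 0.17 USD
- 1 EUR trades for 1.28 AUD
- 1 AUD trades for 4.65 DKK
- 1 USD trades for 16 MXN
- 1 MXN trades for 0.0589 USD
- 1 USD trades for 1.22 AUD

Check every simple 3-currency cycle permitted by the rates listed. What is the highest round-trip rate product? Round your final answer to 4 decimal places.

DKK→EUR→AUD→DKK: 0.178 × 1.28 × 4.65 = 1.05946
DKK→USD→AUD→DKK: 0.17 × 1.22 × 4.65 = 0.96441
MXN→USD→AUD→MXN: 0.0589 × 1.22 × 13.2 = 0.94853
DKK→USD→MXN→DKK: 0.17 × 16 × 0.331 = 0.90032
Maximum is DKK→EUR→AUD→DKK at 1.0595; arbitrage exists.

1.0595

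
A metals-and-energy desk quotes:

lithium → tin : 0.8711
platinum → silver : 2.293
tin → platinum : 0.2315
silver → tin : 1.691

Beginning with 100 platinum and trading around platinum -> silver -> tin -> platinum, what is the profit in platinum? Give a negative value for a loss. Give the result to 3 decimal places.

100 platinum × 2.293 = 229.3 silver
229.3 silver × 1.691 = 387.7463 tin
387.7463 tin × 0.2315 = 89.76326845 platinum
Net change: 89.76326845 − 100 = -10.23673155 platinum

-10.237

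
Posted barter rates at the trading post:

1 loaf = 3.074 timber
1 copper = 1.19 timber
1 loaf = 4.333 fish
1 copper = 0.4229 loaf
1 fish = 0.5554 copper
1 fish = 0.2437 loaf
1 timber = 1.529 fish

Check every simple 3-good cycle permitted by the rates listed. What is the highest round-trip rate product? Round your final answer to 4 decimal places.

1.1454

timber→fish→loaf→timber: 1.529 × 0.2437 × 3.074 = 1.14543
loaf→fish→copper→loaf: 4.333 × 0.5554 × 0.4229 = 1.01773
timber→fish→copper→timber: 1.529 × 0.5554 × 1.19 = 1.01056
Maximum is timber→fish→loaf→timber at 1.1454; arbitrage exists.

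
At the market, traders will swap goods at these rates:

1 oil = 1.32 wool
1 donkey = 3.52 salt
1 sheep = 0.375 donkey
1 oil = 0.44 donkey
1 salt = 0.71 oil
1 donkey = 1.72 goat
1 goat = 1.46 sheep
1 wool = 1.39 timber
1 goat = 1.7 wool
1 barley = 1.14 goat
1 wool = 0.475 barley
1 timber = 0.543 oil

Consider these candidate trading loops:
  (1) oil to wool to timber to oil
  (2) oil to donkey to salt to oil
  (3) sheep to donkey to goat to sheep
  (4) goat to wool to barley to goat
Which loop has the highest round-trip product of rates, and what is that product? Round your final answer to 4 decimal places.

(1) 1.32 × 1.39 × 0.543 = 0.99630
(2) 0.44 × 3.52 × 0.71 = 1.09965
(3) 0.375 × 1.72 × 1.46 = 0.94170
(4) 1.7 × 0.475 × 1.14 = 0.92055
Highest is cycle (2) at 1.0996 (>1, arbitrage).

1.0996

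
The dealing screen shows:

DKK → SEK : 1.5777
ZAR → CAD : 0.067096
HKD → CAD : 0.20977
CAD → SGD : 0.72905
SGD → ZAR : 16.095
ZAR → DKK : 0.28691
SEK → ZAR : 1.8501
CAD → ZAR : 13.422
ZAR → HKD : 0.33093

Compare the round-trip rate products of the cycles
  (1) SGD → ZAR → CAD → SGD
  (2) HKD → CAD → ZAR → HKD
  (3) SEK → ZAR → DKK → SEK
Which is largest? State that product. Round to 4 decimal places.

0.9317

(1) 16.095 × 0.067096 × 0.72905 = 0.78731
(2) 0.20977 × 13.422 × 0.33093 = 0.93174
(3) 1.8501 × 0.28691 × 1.5777 = 0.83746
Highest is cycle (2) at 0.9317 (≤1, no arbitrage).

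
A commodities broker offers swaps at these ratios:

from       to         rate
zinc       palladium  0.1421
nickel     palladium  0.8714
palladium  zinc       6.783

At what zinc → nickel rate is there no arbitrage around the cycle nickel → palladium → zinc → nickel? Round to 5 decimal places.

Known legs of the cycle: 0.8714 × 6.783 = 5.9107062
For no arbitrage the full-cycle product must be 1, so the missing rate is 1 / 5.9107062 ≈ 0.1691845.

0.16918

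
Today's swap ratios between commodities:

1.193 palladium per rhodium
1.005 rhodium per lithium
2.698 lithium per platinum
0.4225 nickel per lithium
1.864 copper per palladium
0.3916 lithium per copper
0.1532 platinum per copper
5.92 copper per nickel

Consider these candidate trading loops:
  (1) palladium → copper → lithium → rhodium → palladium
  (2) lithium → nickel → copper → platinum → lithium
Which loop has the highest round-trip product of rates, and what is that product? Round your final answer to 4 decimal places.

1.0338

(1) 1.864 × 0.3916 × 1.005 × 1.193 = 0.87518
(2) 0.4225 × 5.92 × 0.1532 × 2.698 = 1.03383
Highest is cycle (2) at 1.0338 (>1, arbitrage).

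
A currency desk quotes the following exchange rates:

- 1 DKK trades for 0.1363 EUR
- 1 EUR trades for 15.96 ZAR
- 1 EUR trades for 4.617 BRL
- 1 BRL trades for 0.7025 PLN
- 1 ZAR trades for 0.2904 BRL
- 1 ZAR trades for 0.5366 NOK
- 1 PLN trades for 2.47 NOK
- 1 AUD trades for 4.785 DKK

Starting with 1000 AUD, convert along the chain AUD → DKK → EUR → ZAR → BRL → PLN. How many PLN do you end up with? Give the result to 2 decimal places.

2123.51

1000 AUD × 4.785 = 4785 DKK
4785 DKK × 0.1363 = 652.1955 EUR
652.1955 EUR × 15.96 = 10409.04018 ZAR
10409.04018 ZAR × 0.2904 = 3022.785268272 BRL
3022.785268272 BRL × 0.7025 = 2123.50665096108 PLN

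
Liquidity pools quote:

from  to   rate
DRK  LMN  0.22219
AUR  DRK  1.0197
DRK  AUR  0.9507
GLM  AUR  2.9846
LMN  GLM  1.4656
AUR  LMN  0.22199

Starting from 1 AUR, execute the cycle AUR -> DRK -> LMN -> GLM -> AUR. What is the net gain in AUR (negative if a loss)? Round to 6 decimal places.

-0.008943

1 AUR × 1.0197 = 1.0197 DRK
1.0197 DRK × 0.22219 = 0.226567143 LMN
0.226567143 LMN × 1.4656 = 0.3320568047808 GLM
0.3320568047808 GLM × 2.9846 = 0.99105673954877568 AUR
Net change: 0.99105673954877568 − 1 = -0.00894326045122432 AUR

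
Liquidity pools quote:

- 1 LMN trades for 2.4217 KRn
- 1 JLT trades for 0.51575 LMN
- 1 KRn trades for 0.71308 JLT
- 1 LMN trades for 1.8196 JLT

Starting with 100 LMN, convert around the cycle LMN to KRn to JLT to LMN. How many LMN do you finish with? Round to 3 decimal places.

100 LMN × 2.4217 = 242.17 KRn
242.17 KRn × 0.71308 = 172.6865836 JLT
172.6865836 JLT × 0.51575 = 89.0631054917 LMN

89.063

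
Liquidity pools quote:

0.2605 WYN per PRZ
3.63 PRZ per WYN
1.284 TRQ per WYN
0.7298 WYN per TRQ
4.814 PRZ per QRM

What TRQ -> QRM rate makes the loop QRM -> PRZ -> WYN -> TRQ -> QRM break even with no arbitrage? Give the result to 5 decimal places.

0.62104

Known legs of the cycle: 4.814 × 0.2605 × 1.284 = 1.610196348
For no arbitrage the full-cycle product must be 1, so the missing rate is 1 / 1.610196348 ≈ 0.6210423.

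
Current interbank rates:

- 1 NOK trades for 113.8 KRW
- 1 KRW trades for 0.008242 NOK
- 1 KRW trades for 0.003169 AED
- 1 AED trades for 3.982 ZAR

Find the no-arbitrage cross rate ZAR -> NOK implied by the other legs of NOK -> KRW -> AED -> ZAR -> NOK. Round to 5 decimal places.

0.69636

Known legs of the cycle: 113.8 × 0.003169 × 3.982 = 1.4360374204
For no arbitrage the full-cycle product must be 1, so the missing rate is 1 / 1.4360374204 ≈ 0.6963607.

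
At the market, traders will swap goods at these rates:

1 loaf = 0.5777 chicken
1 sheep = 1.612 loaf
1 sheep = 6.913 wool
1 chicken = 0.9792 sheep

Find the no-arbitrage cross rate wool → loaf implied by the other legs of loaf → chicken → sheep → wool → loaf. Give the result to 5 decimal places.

0.25572

Known legs of the cycle: 0.5777 × 0.9792 × 6.913 = 3.91057238592
For no arbitrage the full-cycle product must be 1, so the missing rate is 1 / 3.91057238592 ≈ 0.2557170.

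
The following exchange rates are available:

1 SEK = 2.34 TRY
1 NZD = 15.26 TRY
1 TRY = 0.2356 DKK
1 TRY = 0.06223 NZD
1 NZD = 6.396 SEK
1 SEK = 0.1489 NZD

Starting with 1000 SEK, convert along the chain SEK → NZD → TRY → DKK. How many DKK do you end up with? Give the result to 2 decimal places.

1000 SEK × 0.1489 = 148.9 NZD
148.9 NZD × 15.26 = 2272.214 TRY
2272.214 TRY × 0.2356 = 535.3336184 DKK

535.33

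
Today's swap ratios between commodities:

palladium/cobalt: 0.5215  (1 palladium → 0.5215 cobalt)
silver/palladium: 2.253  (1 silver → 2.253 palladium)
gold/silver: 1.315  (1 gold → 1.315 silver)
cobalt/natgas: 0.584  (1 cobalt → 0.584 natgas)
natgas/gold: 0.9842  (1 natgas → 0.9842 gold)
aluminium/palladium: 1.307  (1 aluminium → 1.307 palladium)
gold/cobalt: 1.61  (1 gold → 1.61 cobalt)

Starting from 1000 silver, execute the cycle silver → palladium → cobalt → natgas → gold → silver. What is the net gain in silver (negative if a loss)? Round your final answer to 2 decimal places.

1000 silver × 2.253 = 2253 palladium
2253 palladium × 0.5215 = 1174.9395 cobalt
1174.9395 cobalt × 0.584 = 686.164668 natgas
686.164668 natgas × 0.9842 = 675.3232662456 gold
675.3232662456 gold × 1.315 = 888.050095112964 silver
Net change: 888.050095112964 − 1000 = -111.949904887036 silver

-111.95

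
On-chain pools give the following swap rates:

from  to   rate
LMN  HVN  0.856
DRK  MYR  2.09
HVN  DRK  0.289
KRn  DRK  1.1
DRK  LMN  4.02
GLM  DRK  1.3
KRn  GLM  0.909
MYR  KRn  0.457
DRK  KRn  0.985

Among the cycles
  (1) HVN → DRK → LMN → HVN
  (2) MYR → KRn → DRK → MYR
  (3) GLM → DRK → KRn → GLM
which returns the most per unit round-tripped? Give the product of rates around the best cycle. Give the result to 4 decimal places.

1.1640

(1) 0.289 × 4.02 × 0.856 = 0.99448
(2) 0.457 × 1.1 × 2.09 = 1.05064
(3) 1.3 × 0.985 × 0.909 = 1.16397
Highest is cycle (3) at 1.1640 (>1, arbitrage).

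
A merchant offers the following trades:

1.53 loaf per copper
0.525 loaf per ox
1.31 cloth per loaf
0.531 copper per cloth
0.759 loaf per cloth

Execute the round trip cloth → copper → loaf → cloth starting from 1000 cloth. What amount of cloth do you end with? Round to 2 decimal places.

1000 cloth × 0.531 = 531 copper
531 copper × 1.53 = 812.43 loaf
812.43 loaf × 1.31 = 1064.2833 cloth

1064.28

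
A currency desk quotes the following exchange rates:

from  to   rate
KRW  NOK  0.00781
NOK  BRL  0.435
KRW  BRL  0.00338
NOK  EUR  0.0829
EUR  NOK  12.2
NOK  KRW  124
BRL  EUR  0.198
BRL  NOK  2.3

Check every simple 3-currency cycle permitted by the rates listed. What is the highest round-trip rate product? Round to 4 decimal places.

NOK→BRL→EUR→NOK: 0.435 × 0.198 × 12.2 = 1.05079
NOK→KRW→BRL→NOK: 124 × 0.00338 × 2.3 = 0.96398
Maximum is NOK→BRL→EUR→NOK at 1.0508; arbitrage exists.

1.0508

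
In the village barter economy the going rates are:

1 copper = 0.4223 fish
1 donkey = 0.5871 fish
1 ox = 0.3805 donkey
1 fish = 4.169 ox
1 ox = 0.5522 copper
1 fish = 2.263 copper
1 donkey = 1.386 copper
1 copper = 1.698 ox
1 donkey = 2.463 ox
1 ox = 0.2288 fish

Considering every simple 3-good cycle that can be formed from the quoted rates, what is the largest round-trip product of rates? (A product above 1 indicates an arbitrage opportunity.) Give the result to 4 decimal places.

0.9722

ox→copper→fish→ox: 0.5522 × 0.4223 × 4.169 = 0.97219
ox→donkey→fish→ox: 0.3805 × 0.5871 × 4.169 = 0.93132
ox→donkey→copper→ox: 0.3805 × 1.386 × 1.698 = 0.89548
ox→fish→copper→ox: 0.2288 × 2.263 × 1.698 = 0.87918
Maximum is ox→copper→fish→ox at 0.9722; no arbitrage — every cycle loses value.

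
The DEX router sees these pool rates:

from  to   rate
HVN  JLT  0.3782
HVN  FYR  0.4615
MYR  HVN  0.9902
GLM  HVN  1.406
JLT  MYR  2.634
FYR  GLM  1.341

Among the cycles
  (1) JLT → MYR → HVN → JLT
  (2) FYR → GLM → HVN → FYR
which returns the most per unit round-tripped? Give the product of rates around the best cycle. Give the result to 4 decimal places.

0.9864

(1) 2.634 × 0.9902 × 0.3782 = 0.98642
(2) 1.341 × 1.406 × 0.4615 = 0.87013
Highest is cycle (1) at 0.9864 (≤1, no arbitrage).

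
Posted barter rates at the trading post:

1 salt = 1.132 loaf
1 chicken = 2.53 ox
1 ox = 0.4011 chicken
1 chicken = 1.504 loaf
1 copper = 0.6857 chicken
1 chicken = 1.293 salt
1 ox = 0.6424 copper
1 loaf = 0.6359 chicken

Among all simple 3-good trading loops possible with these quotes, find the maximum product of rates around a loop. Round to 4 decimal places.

copper→chicken→ox→copper: 0.6857 × 2.53 × 0.6424 = 1.11445
salt→loaf→chicken→salt: 1.132 × 0.6359 × 1.293 = 0.93075
Maximum is copper→chicken→ox→copper at 1.1144; arbitrage exists.

1.1144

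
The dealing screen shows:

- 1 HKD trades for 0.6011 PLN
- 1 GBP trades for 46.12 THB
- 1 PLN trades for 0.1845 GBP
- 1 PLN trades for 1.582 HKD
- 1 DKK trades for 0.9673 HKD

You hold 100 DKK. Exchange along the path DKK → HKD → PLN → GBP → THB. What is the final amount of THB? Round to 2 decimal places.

100 DKK × 0.9673 = 96.73 HKD
96.73 HKD × 0.6011 = 58.144403 PLN
58.144403 PLN × 0.1845 = 10.7276423535 GBP
10.7276423535 GBP × 46.12 = 494.75886534342 THB

494.76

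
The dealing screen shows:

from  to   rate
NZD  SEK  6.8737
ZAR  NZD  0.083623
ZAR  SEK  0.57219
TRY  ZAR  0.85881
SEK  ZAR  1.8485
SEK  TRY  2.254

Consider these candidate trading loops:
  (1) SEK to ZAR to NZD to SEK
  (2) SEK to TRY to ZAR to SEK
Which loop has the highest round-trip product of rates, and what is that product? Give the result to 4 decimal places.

1.1076

(1) 1.8485 × 0.083623 × 6.8737 = 1.06252
(2) 2.254 × 0.85881 × 0.57219 = 1.10762
Highest is cycle (2) at 1.1076 (>1, arbitrage).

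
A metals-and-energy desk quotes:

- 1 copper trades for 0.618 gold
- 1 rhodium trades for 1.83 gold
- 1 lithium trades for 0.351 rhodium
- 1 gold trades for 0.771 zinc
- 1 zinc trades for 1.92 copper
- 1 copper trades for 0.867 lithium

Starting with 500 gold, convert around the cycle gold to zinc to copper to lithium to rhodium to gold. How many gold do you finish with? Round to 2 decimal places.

412.20

500 gold × 0.771 = 385.5 zinc
385.5 zinc × 1.92 = 740.16 copper
740.16 copper × 0.867 = 641.71872 lithium
641.71872 lithium × 0.351 = 225.24327072 rhodium
225.24327072 rhodium × 1.83 = 412.1951854176 gold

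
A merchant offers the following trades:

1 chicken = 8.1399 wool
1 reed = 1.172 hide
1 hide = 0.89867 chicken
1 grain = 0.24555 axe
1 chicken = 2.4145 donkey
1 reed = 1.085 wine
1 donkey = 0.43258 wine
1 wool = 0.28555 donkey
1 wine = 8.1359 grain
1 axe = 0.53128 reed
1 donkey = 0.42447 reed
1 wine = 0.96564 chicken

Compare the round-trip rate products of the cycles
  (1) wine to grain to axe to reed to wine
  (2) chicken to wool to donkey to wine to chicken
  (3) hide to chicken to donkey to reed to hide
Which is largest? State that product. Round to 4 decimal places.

(1) 8.1359 × 0.24555 × 0.53128 × 1.085 = 1.15159
(2) 8.1399 × 0.28555 × 0.43258 × 0.96564 = 0.97092
(3) 0.89867 × 2.4145 × 0.42447 × 1.172 = 1.07945
Highest is cycle (1) at 1.1516 (>1, arbitrage).

1.1516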